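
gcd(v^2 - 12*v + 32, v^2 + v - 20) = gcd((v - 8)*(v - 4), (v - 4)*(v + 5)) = v - 4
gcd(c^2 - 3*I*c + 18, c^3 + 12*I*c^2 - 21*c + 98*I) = 1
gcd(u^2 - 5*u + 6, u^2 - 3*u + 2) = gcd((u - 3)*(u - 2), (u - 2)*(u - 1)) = u - 2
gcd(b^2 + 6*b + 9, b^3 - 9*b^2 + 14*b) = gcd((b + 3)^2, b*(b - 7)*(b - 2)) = 1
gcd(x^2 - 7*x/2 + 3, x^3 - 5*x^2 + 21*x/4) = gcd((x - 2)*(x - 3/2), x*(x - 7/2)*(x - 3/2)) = x - 3/2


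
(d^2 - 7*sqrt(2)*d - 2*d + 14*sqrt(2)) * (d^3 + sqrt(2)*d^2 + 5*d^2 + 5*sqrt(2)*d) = d^5 - 6*sqrt(2)*d^4 + 3*d^4 - 18*sqrt(2)*d^3 - 24*d^3 - 42*d^2 + 60*sqrt(2)*d^2 + 140*d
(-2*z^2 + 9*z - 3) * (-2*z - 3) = 4*z^3 - 12*z^2 - 21*z + 9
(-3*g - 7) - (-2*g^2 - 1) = 2*g^2 - 3*g - 6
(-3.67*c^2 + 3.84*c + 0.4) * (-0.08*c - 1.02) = 0.2936*c^3 + 3.4362*c^2 - 3.9488*c - 0.408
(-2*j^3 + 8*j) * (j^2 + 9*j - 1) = -2*j^5 - 18*j^4 + 10*j^3 + 72*j^2 - 8*j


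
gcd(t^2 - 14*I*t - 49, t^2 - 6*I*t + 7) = t - 7*I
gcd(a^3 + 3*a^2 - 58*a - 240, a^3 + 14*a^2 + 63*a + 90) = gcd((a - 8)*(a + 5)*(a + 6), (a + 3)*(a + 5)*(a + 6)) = a^2 + 11*a + 30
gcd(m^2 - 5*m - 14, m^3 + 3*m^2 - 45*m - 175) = m - 7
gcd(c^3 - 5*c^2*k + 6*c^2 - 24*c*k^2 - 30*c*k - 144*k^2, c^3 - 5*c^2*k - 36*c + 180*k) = c + 6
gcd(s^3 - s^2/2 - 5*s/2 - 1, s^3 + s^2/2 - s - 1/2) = s^2 + 3*s/2 + 1/2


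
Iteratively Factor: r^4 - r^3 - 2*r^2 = (r - 2)*(r^3 + r^2) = (r - 2)*(r + 1)*(r^2) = r*(r - 2)*(r + 1)*(r)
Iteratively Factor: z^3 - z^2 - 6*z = (z - 3)*(z^2 + 2*z) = z*(z - 3)*(z + 2)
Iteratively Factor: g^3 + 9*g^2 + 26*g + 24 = (g + 2)*(g^2 + 7*g + 12) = (g + 2)*(g + 4)*(g + 3)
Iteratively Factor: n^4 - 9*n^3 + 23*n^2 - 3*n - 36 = (n - 3)*(n^3 - 6*n^2 + 5*n + 12) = (n - 4)*(n - 3)*(n^2 - 2*n - 3) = (n - 4)*(n - 3)*(n + 1)*(n - 3)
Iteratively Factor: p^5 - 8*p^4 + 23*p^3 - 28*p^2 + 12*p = (p - 2)*(p^4 - 6*p^3 + 11*p^2 - 6*p) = (p - 3)*(p - 2)*(p^3 - 3*p^2 + 2*p) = p*(p - 3)*(p - 2)*(p^2 - 3*p + 2) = p*(p - 3)*(p - 2)*(p - 1)*(p - 2)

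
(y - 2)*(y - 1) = y^2 - 3*y + 2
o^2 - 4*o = o*(o - 4)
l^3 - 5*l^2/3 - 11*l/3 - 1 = (l - 3)*(l + 1/3)*(l + 1)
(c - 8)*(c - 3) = c^2 - 11*c + 24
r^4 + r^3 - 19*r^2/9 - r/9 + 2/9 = (r - 1)*(r - 1/3)*(r + 1/3)*(r + 2)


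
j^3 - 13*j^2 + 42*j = j*(j - 7)*(j - 6)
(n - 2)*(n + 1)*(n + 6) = n^3 + 5*n^2 - 8*n - 12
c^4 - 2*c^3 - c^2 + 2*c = c*(c - 2)*(c - 1)*(c + 1)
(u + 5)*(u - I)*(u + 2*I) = u^3 + 5*u^2 + I*u^2 + 2*u + 5*I*u + 10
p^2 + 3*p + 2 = (p + 1)*(p + 2)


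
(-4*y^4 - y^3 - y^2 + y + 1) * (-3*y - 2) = 12*y^5 + 11*y^4 + 5*y^3 - y^2 - 5*y - 2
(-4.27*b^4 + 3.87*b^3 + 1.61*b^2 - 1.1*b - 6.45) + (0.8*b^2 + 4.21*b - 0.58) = -4.27*b^4 + 3.87*b^3 + 2.41*b^2 + 3.11*b - 7.03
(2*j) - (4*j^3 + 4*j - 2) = -4*j^3 - 2*j + 2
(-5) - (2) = -7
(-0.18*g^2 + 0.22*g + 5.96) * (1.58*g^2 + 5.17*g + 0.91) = -0.2844*g^4 - 0.583*g^3 + 10.3904*g^2 + 31.0134*g + 5.4236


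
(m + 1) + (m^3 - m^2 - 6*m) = m^3 - m^2 - 5*m + 1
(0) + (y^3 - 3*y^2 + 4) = y^3 - 3*y^2 + 4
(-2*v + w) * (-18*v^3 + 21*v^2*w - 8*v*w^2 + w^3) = 36*v^4 - 60*v^3*w + 37*v^2*w^2 - 10*v*w^3 + w^4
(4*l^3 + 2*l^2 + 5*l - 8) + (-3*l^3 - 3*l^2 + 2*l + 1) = l^3 - l^2 + 7*l - 7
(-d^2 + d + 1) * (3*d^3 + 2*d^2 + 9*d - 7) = -3*d^5 + d^4 - 4*d^3 + 18*d^2 + 2*d - 7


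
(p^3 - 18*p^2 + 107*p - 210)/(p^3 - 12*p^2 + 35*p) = (p - 6)/p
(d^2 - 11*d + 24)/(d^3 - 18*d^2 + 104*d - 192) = (d - 3)/(d^2 - 10*d + 24)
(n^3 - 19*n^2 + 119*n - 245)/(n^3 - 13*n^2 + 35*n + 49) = (n - 5)/(n + 1)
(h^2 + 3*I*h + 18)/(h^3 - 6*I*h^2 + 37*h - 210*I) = (h - 3*I)/(h^2 - 12*I*h - 35)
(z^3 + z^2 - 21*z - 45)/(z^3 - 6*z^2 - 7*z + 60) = (z + 3)/(z - 4)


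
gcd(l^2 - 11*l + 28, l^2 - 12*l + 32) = l - 4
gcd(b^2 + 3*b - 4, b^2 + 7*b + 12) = b + 4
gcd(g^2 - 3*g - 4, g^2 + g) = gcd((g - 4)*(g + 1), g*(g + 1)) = g + 1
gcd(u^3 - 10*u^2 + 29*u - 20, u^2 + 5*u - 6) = u - 1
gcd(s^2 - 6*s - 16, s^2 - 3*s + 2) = 1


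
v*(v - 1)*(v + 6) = v^3 + 5*v^2 - 6*v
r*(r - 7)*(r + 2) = r^3 - 5*r^2 - 14*r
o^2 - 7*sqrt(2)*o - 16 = (o - 8*sqrt(2))*(o + sqrt(2))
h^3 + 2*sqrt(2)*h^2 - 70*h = h*(h - 5*sqrt(2))*(h + 7*sqrt(2))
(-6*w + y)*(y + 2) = -6*w*y - 12*w + y^2 + 2*y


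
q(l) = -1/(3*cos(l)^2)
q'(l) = -2*sin(l)/(3*cos(l)^3)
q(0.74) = -0.61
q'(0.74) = -1.12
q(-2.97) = -0.34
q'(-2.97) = -0.12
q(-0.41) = -0.40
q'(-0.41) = 0.34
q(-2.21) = -0.94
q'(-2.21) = -2.52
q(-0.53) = -0.45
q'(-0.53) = 0.52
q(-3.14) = -0.33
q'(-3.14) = -0.00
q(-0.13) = -0.34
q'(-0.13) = 0.09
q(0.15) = -0.34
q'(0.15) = -0.10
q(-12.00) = -0.47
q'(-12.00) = -0.60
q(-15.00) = -0.58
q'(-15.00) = -0.99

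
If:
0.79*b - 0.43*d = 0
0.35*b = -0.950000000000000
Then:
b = -2.71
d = -4.99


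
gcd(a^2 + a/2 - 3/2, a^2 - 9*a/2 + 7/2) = a - 1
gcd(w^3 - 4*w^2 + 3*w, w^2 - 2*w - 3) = w - 3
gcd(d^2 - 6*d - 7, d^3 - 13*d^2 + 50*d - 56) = d - 7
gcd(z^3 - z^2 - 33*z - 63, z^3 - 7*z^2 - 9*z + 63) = z^2 - 4*z - 21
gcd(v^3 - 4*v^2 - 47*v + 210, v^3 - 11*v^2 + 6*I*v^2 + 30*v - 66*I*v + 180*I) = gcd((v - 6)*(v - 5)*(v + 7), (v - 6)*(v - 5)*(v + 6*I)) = v^2 - 11*v + 30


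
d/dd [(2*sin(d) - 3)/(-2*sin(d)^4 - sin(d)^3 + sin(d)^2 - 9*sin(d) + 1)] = (12*sin(d)^4 - 20*sin(d)^3 - 11*sin(d)^2 + 6*sin(d) - 25)*cos(d)/(2*sin(d)^4 + sin(d)^3 - sin(d)^2 + 9*sin(d) - 1)^2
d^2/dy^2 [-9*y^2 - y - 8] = -18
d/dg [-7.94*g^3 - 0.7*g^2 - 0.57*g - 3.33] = -23.82*g^2 - 1.4*g - 0.57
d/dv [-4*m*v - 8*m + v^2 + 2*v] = -4*m + 2*v + 2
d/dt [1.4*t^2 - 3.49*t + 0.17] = 2.8*t - 3.49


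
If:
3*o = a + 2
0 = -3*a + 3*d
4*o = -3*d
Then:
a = -8/13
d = -8/13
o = 6/13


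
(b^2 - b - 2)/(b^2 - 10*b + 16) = (b + 1)/(b - 8)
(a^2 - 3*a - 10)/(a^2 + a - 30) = (a + 2)/(a + 6)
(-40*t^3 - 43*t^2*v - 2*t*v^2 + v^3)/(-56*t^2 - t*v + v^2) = (5*t^2 + 6*t*v + v^2)/(7*t + v)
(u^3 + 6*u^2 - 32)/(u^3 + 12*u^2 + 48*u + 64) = (u - 2)/(u + 4)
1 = 1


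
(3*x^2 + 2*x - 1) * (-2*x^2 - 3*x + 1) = -6*x^4 - 13*x^3 - x^2 + 5*x - 1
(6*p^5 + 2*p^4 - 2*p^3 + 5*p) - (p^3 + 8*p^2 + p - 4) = 6*p^5 + 2*p^4 - 3*p^3 - 8*p^2 + 4*p + 4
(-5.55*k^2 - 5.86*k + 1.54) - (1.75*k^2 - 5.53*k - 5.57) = -7.3*k^2 - 0.33*k + 7.11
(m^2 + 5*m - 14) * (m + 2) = m^3 + 7*m^2 - 4*m - 28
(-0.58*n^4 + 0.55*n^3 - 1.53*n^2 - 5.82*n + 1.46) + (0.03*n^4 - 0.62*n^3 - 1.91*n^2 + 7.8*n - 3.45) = -0.55*n^4 - 0.07*n^3 - 3.44*n^2 + 1.98*n - 1.99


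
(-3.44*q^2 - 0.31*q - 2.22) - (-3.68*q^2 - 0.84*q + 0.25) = 0.24*q^2 + 0.53*q - 2.47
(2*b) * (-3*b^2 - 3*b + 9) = -6*b^3 - 6*b^2 + 18*b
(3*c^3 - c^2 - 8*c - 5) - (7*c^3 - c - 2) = -4*c^3 - c^2 - 7*c - 3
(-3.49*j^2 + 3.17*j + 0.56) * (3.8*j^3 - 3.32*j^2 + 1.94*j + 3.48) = -13.262*j^5 + 23.6328*j^4 - 15.167*j^3 - 7.8546*j^2 + 12.118*j + 1.9488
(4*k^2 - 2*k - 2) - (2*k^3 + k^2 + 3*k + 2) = -2*k^3 + 3*k^2 - 5*k - 4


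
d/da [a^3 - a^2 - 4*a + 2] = 3*a^2 - 2*a - 4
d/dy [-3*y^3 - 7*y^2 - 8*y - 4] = -9*y^2 - 14*y - 8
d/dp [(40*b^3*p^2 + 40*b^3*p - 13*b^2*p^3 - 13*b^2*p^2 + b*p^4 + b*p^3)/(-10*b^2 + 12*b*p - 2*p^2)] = b*(-16*b^2*p - 8*b^2 + 11*b*p^2 + 2*b*p - 2*p^3 - p^2)/(2*(b^2 - 2*b*p + p^2))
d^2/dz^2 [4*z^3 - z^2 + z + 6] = 24*z - 2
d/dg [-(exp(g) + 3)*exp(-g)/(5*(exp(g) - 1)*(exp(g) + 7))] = (2*exp(3*g) + 15*exp(2*g) + 36*exp(g) - 21)*exp(-g)/(5*(exp(4*g) + 12*exp(3*g) + 22*exp(2*g) - 84*exp(g) + 49))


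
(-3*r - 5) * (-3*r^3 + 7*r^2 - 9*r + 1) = 9*r^4 - 6*r^3 - 8*r^2 + 42*r - 5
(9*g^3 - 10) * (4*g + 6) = 36*g^4 + 54*g^3 - 40*g - 60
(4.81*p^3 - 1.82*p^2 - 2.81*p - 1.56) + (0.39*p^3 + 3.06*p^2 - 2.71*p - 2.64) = 5.2*p^3 + 1.24*p^2 - 5.52*p - 4.2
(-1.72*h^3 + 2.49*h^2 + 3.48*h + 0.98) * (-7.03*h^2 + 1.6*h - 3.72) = 12.0916*h^5 - 20.2567*h^4 - 14.082*h^3 - 10.5842*h^2 - 11.3776*h - 3.6456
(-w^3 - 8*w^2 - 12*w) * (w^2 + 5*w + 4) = -w^5 - 13*w^4 - 56*w^3 - 92*w^2 - 48*w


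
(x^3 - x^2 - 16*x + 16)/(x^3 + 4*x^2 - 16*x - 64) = (x - 1)/(x + 4)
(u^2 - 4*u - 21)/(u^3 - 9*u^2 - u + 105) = 1/(u - 5)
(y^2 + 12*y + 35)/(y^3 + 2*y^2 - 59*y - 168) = (y + 5)/(y^2 - 5*y - 24)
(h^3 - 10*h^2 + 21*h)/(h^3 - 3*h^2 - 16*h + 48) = h*(h - 7)/(h^2 - 16)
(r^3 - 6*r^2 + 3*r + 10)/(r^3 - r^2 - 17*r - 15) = (r - 2)/(r + 3)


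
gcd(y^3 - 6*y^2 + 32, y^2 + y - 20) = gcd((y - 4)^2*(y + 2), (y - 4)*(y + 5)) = y - 4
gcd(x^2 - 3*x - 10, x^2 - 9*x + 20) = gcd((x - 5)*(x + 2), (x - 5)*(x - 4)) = x - 5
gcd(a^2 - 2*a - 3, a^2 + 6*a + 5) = a + 1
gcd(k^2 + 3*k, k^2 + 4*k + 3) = k + 3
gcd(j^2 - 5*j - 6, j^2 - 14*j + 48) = j - 6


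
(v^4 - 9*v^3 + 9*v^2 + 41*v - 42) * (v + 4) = v^5 - 5*v^4 - 27*v^3 + 77*v^2 + 122*v - 168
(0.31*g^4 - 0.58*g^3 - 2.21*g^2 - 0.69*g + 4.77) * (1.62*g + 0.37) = 0.5022*g^5 - 0.8249*g^4 - 3.7948*g^3 - 1.9355*g^2 + 7.4721*g + 1.7649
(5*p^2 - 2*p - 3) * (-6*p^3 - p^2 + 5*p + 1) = -30*p^5 + 7*p^4 + 45*p^3 - 2*p^2 - 17*p - 3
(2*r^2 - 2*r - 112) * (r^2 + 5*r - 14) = 2*r^4 + 8*r^3 - 150*r^2 - 532*r + 1568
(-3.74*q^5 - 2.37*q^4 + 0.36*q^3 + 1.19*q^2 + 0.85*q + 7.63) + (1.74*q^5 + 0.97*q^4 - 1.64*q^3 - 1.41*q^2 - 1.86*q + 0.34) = -2.0*q^5 - 1.4*q^4 - 1.28*q^3 - 0.22*q^2 - 1.01*q + 7.97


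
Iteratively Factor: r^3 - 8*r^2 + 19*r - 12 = (r - 1)*(r^2 - 7*r + 12) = (r - 3)*(r - 1)*(r - 4)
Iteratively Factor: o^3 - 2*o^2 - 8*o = (o)*(o^2 - 2*o - 8) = o*(o - 4)*(o + 2)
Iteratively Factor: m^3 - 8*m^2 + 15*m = (m - 5)*(m^2 - 3*m) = (m - 5)*(m - 3)*(m)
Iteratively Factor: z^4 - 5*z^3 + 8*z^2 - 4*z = (z)*(z^3 - 5*z^2 + 8*z - 4) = z*(z - 1)*(z^2 - 4*z + 4) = z*(z - 2)*(z - 1)*(z - 2)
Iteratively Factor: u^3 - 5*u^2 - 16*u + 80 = (u + 4)*(u^2 - 9*u + 20) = (u - 4)*(u + 4)*(u - 5)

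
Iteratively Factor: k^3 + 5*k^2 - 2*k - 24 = (k + 4)*(k^2 + k - 6) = (k - 2)*(k + 4)*(k + 3)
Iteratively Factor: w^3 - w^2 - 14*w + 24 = (w - 2)*(w^2 + w - 12) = (w - 3)*(w - 2)*(w + 4)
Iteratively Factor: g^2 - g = (g - 1)*(g)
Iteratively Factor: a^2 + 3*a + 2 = (a + 1)*(a + 2)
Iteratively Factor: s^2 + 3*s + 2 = (s + 1)*(s + 2)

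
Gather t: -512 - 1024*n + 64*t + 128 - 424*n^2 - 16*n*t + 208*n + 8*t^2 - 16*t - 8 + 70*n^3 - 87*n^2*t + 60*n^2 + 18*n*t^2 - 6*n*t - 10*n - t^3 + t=70*n^3 - 364*n^2 - 826*n - t^3 + t^2*(18*n + 8) + t*(-87*n^2 - 22*n + 49) - 392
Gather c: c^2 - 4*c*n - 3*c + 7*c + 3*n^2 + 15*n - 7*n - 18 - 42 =c^2 + c*(4 - 4*n) + 3*n^2 + 8*n - 60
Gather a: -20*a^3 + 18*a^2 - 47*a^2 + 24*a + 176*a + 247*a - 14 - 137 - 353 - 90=-20*a^3 - 29*a^2 + 447*a - 594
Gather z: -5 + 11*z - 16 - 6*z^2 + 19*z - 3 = -6*z^2 + 30*z - 24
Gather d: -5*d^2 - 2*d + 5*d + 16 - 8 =-5*d^2 + 3*d + 8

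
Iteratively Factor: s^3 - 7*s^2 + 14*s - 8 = (s - 1)*(s^2 - 6*s + 8) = (s - 2)*(s - 1)*(s - 4)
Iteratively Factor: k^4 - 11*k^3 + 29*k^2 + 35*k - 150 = (k - 5)*(k^3 - 6*k^2 - k + 30) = (k - 5)*(k - 3)*(k^2 - 3*k - 10) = (k - 5)^2*(k - 3)*(k + 2)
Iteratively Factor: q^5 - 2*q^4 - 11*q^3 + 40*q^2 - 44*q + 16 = (q + 4)*(q^4 - 6*q^3 + 13*q^2 - 12*q + 4) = (q - 2)*(q + 4)*(q^3 - 4*q^2 + 5*q - 2) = (q - 2)*(q - 1)*(q + 4)*(q^2 - 3*q + 2) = (q - 2)*(q - 1)^2*(q + 4)*(q - 2)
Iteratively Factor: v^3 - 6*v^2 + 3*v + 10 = (v + 1)*(v^2 - 7*v + 10) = (v - 5)*(v + 1)*(v - 2)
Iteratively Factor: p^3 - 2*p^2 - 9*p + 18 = (p + 3)*(p^2 - 5*p + 6) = (p - 3)*(p + 3)*(p - 2)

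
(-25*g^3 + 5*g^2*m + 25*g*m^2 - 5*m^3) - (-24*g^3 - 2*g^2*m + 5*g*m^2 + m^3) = -g^3 + 7*g^2*m + 20*g*m^2 - 6*m^3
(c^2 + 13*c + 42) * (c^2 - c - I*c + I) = c^4 + 12*c^3 - I*c^3 + 29*c^2 - 12*I*c^2 - 42*c - 29*I*c + 42*I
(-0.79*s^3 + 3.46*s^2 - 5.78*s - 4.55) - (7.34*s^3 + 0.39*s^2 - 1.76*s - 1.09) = -8.13*s^3 + 3.07*s^2 - 4.02*s - 3.46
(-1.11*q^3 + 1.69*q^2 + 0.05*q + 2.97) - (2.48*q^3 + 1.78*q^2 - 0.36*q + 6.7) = -3.59*q^3 - 0.0900000000000001*q^2 + 0.41*q - 3.73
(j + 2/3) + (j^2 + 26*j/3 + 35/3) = j^2 + 29*j/3 + 37/3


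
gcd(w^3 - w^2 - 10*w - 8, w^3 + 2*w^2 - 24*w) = w - 4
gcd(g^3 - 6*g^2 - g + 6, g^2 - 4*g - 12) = g - 6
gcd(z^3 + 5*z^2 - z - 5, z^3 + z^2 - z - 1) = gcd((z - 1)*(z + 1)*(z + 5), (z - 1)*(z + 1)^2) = z^2 - 1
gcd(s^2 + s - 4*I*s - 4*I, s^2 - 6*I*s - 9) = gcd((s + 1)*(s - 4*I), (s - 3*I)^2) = 1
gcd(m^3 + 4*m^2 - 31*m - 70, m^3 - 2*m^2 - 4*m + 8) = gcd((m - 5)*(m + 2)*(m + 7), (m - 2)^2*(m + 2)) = m + 2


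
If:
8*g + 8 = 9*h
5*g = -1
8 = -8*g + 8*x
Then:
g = -1/5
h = 32/45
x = 4/5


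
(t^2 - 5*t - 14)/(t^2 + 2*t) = (t - 7)/t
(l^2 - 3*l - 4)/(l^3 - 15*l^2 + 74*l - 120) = (l + 1)/(l^2 - 11*l + 30)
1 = 1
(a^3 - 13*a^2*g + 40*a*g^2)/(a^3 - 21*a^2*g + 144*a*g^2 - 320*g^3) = a/(a - 8*g)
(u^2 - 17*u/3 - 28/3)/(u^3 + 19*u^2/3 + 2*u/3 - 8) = (u - 7)/(u^2 + 5*u - 6)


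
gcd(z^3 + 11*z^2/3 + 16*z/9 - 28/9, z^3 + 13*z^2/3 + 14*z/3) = z^2 + 13*z/3 + 14/3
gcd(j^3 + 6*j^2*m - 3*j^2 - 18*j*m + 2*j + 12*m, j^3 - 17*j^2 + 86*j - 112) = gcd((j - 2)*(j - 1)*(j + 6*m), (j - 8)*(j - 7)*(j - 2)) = j - 2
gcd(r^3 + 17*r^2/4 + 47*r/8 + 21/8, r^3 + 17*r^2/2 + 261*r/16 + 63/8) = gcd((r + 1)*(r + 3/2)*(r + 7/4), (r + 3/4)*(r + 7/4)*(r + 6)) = r + 7/4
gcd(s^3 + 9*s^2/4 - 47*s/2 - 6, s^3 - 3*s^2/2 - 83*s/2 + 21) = s + 6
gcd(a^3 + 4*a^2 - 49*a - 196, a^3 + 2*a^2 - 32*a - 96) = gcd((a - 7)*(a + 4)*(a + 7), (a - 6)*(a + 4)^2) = a + 4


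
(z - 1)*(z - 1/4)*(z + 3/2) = z^3 + z^2/4 - 13*z/8 + 3/8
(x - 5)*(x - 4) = x^2 - 9*x + 20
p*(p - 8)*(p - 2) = p^3 - 10*p^2 + 16*p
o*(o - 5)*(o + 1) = o^3 - 4*o^2 - 5*o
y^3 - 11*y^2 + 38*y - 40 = (y - 5)*(y - 4)*(y - 2)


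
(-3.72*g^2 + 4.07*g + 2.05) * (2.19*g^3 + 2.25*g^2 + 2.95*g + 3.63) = -8.1468*g^5 + 0.543299999999999*g^4 + 2.673*g^3 + 3.1154*g^2 + 20.8216*g + 7.4415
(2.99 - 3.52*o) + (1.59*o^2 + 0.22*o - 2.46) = 1.59*o^2 - 3.3*o + 0.53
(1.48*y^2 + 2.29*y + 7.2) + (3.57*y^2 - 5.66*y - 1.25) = 5.05*y^2 - 3.37*y + 5.95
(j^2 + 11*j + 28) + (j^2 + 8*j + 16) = 2*j^2 + 19*j + 44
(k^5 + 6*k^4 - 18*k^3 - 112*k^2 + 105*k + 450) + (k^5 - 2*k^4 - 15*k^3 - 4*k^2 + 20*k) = 2*k^5 + 4*k^4 - 33*k^3 - 116*k^2 + 125*k + 450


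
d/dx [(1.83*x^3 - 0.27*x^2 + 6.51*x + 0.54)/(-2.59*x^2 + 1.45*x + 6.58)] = (-4.7397*x^4 + 5.307*x^3 + 52.5936*x^2 - 0.756*x + 42.0528)/(6.7081*x^4 - 7.511*x^3 - 31.9819*x^2 + 19.082*x + 43.2964)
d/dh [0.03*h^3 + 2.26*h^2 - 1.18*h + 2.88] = 0.09*h^2 + 4.52*h - 1.18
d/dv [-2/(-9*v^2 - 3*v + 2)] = 6*(-6*v - 1)/(9*v^2 + 3*v - 2)^2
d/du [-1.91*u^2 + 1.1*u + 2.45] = 1.1 - 3.82*u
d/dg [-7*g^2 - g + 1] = -14*g - 1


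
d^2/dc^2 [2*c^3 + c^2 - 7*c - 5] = 12*c + 2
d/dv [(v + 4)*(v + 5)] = 2*v + 9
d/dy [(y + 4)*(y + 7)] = 2*y + 11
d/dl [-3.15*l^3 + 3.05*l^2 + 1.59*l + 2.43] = -9.45*l^2 + 6.1*l + 1.59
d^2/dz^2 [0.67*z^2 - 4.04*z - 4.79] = 1.34000000000000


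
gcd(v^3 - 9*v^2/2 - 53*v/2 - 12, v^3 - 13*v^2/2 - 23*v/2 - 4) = v^2 - 15*v/2 - 4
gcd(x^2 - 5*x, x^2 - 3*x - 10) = x - 5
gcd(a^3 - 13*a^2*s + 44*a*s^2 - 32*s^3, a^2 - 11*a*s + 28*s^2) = -a + 4*s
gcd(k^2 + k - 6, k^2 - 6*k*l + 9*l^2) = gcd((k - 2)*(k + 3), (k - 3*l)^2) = 1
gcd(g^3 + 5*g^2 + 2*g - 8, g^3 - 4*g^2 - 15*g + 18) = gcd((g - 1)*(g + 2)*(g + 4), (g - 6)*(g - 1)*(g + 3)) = g - 1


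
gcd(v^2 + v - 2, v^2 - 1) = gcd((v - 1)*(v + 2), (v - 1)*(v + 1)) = v - 1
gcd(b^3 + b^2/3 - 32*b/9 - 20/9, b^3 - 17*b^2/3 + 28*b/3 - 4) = b - 2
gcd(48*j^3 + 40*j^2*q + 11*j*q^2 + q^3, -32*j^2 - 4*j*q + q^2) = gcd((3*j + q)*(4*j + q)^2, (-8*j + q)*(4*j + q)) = 4*j + q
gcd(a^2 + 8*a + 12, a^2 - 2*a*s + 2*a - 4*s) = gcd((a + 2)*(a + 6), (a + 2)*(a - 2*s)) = a + 2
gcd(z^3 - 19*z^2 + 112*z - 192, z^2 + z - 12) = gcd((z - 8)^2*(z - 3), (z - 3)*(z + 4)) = z - 3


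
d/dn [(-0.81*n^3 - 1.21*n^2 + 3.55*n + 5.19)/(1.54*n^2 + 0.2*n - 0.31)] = (-1.2474*n^4 - 0.324*n^3 - 4.9557*n^2 - 15.235*n - 2.1385)/(2.3716*n^4 + 0.616*n^3 - 0.9148*n^2 - 0.124*n + 0.0961)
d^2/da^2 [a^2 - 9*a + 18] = 2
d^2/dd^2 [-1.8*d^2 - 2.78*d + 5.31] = -3.60000000000000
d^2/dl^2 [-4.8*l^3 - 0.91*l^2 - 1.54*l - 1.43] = -28.8*l - 1.82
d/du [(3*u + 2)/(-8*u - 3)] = 7/(8*u + 3)^2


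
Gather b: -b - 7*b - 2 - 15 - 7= -8*b - 24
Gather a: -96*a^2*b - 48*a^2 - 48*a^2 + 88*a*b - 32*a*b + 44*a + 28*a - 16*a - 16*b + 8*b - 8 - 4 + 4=a^2*(-96*b - 96) + a*(56*b + 56) - 8*b - 8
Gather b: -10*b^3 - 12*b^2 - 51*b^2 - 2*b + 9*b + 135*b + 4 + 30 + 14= -10*b^3 - 63*b^2 + 142*b + 48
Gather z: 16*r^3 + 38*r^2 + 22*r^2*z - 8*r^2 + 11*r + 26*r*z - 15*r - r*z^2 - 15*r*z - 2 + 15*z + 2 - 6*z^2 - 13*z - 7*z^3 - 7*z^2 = 16*r^3 + 30*r^2 - 4*r - 7*z^3 + z^2*(-r - 13) + z*(22*r^2 + 11*r + 2)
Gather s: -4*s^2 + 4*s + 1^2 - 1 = -4*s^2 + 4*s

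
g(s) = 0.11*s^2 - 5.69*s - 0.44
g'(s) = 0.22*s - 5.69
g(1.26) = -7.43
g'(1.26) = -5.41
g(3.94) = -21.15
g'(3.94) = -4.82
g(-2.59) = 15.03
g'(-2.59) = -6.26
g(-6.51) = 41.26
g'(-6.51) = -7.12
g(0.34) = -2.36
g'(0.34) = -5.62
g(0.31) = -2.19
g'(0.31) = -5.62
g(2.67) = -14.85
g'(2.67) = -5.10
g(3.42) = -18.61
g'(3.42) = -4.94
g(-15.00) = 109.66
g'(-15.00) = -8.99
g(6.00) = -30.62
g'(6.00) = -4.37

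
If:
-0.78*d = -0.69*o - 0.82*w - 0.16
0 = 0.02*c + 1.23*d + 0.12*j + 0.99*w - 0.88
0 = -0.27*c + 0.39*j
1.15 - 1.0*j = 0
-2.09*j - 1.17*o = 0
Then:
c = 1.66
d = -0.37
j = 1.15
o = -2.05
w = 1.18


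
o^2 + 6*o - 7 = (o - 1)*(o + 7)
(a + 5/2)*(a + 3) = a^2 + 11*a/2 + 15/2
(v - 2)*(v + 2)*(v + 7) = v^3 + 7*v^2 - 4*v - 28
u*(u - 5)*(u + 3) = u^3 - 2*u^2 - 15*u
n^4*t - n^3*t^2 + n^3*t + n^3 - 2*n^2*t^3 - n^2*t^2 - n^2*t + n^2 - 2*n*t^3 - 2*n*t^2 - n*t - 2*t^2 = (n + 1)*(n - 2*t)*(n + t)*(n*t + 1)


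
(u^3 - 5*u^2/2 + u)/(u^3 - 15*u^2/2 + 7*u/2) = (u - 2)/(u - 7)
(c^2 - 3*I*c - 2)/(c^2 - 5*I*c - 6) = (c - I)/(c - 3*I)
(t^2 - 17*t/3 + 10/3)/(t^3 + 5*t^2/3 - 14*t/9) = 3*(t - 5)/(t*(3*t + 7))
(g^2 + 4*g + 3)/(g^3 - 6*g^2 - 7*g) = (g + 3)/(g*(g - 7))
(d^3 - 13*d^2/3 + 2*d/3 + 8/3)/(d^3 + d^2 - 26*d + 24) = (d + 2/3)/(d + 6)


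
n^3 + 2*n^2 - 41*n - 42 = (n - 6)*(n + 1)*(n + 7)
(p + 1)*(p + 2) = p^2 + 3*p + 2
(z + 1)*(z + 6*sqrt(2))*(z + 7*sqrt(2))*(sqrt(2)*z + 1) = sqrt(2)*z^4 + sqrt(2)*z^3 + 27*z^3 + 27*z^2 + 97*sqrt(2)*z^2 + 84*z + 97*sqrt(2)*z + 84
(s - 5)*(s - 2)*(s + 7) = s^3 - 39*s + 70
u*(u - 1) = u^2 - u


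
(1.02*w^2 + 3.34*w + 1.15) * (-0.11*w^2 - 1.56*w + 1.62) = -0.1122*w^4 - 1.9586*w^3 - 3.6845*w^2 + 3.6168*w + 1.863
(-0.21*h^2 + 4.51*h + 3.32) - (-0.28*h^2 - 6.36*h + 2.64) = 0.07*h^2 + 10.87*h + 0.68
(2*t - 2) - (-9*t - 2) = 11*t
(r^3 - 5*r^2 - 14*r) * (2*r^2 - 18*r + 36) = 2*r^5 - 28*r^4 + 98*r^3 + 72*r^2 - 504*r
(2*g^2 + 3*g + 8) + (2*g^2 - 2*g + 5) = 4*g^2 + g + 13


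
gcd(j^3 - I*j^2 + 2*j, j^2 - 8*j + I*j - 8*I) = j + I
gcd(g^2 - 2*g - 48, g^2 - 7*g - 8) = g - 8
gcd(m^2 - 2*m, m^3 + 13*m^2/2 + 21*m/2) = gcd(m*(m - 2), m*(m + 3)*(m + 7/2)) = m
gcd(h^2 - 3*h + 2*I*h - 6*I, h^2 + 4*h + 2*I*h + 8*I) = h + 2*I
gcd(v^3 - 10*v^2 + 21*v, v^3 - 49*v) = v^2 - 7*v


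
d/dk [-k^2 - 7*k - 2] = -2*k - 7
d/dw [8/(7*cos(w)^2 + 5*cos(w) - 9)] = 8*(14*cos(w) + 5)*sin(w)/(7*cos(w)^2 + 5*cos(w) - 9)^2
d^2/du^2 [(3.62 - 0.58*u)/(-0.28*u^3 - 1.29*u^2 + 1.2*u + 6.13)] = (0.272832*u^5 - 2.14872*u^4 - 18.600588*u^3 - 16.900188*u^2 + 23.861148*u - 76.210308)/(0.021952*u^9 + 0.303408*u^8 + 1.115604*u^7 - 1.895727*u^6 - 18.066096*u^5 - 12.671919*u^4 + 86.772036*u^3 + 118.941003*u^2 - 135.27684*u - 230.346397)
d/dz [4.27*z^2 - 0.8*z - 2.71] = 8.54*z - 0.8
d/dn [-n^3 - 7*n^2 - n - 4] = -3*n^2 - 14*n - 1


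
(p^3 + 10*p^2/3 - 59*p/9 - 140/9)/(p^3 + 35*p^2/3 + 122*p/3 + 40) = (p - 7/3)/(p + 6)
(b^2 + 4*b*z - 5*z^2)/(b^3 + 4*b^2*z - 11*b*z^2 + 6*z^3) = (-b - 5*z)/(-b^2 - 5*b*z + 6*z^2)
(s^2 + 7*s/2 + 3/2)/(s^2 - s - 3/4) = 2*(s + 3)/(2*s - 3)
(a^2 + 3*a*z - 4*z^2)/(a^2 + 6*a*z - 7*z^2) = (a + 4*z)/(a + 7*z)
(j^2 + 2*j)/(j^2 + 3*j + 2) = j/(j + 1)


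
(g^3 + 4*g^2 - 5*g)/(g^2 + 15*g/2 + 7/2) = 2*g*(g^2 + 4*g - 5)/(2*g^2 + 15*g + 7)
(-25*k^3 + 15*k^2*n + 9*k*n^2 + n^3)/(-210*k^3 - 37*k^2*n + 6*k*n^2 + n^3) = (5*k^2 - 4*k*n - n^2)/(42*k^2 - k*n - n^2)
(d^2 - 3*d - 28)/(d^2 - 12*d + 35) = (d + 4)/(d - 5)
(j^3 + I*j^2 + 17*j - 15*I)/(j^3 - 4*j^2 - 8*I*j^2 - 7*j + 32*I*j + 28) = (j^2 + 2*I*j + 15)/(j^2 - j*(4 + 7*I) + 28*I)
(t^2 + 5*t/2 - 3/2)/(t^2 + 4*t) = (2*t^2 + 5*t - 3)/(2*t*(t + 4))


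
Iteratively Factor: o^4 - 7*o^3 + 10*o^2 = (o)*(o^3 - 7*o^2 + 10*o) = o^2*(o^2 - 7*o + 10) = o^2*(o - 2)*(o - 5)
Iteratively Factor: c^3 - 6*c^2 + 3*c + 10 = (c - 2)*(c^2 - 4*c - 5) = (c - 5)*(c - 2)*(c + 1)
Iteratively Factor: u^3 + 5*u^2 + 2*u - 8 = (u + 2)*(u^2 + 3*u - 4) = (u - 1)*(u + 2)*(u + 4)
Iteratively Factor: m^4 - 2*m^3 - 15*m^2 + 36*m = (m - 3)*(m^3 + m^2 - 12*m) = (m - 3)^2*(m^2 + 4*m) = m*(m - 3)^2*(m + 4)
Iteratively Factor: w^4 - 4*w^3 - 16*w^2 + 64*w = (w)*(w^3 - 4*w^2 - 16*w + 64) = w*(w - 4)*(w^2 - 16) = w*(w - 4)*(w + 4)*(w - 4)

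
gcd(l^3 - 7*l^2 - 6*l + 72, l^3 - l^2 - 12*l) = l^2 - l - 12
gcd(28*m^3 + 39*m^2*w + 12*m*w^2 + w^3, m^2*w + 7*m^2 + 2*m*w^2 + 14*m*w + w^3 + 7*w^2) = m + w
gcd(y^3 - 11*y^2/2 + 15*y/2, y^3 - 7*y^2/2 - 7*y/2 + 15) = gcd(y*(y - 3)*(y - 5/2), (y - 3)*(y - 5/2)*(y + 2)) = y^2 - 11*y/2 + 15/2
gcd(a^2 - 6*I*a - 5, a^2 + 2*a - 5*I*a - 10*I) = a - 5*I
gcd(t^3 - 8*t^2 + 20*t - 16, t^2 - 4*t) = t - 4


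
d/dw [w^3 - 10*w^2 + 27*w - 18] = 3*w^2 - 20*w + 27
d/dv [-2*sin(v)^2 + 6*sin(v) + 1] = 2*(3 - 2*sin(v))*cos(v)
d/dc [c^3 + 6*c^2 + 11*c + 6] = 3*c^2 + 12*c + 11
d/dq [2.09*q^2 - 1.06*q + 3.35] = 4.18*q - 1.06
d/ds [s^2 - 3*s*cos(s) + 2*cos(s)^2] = 3*s*sin(s) + 2*s - 2*sin(2*s) - 3*cos(s)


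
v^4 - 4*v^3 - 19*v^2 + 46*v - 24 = (v - 6)*(v - 1)^2*(v + 4)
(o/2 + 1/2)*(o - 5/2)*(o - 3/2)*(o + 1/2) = o^4/2 - 5*o^3/4 - 7*o^2/8 + 29*o/16 + 15/16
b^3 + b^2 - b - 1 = (b - 1)*(b + 1)^2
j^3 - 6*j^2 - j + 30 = (j - 5)*(j - 3)*(j + 2)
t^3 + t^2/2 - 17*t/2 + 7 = (t - 2)*(t - 1)*(t + 7/2)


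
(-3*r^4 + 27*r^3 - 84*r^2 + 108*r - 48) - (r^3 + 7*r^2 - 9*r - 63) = -3*r^4 + 26*r^3 - 91*r^2 + 117*r + 15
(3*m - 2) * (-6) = 12 - 18*m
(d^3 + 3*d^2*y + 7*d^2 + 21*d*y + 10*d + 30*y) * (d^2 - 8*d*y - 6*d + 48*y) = d^5 - 5*d^4*y + d^4 - 24*d^3*y^2 - 5*d^3*y - 32*d^3 - 24*d^2*y^2 + 160*d^2*y - 60*d^2 + 768*d*y^2 + 300*d*y + 1440*y^2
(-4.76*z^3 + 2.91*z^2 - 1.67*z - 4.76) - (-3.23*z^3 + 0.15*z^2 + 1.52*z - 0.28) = -1.53*z^3 + 2.76*z^2 - 3.19*z - 4.48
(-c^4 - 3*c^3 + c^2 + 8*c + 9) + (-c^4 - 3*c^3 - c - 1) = -2*c^4 - 6*c^3 + c^2 + 7*c + 8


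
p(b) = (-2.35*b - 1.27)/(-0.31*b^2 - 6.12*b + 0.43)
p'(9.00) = -0.01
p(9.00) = 0.28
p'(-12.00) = -0.12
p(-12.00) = 0.92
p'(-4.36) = -0.04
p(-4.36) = 0.42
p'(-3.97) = -0.04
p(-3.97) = 0.41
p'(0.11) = -145.58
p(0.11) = 6.19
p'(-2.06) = -0.07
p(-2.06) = 0.30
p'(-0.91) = -0.26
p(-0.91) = 0.15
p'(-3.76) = -0.04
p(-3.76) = 0.40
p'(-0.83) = -0.31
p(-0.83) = 0.13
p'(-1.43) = -0.13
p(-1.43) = 0.24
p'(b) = (-2.35*b - 1.27)*(0.62*b + 6.12)/(-0.31*b^2 - 6.12*b + 0.43)^2 - 2.35/(-0.31*b^2 - 6.12*b + 0.43) = (0.7285*b^2 + 14.382*b - (0.62*b + 6.12)*(2.35*b + 1.27) - 1.0105)/(0.31*b^2 + 6.12*b - 0.43)^2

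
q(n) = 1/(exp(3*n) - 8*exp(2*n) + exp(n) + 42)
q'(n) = (-3*exp(3*n) + 16*exp(2*n) - exp(n))/(exp(3*n) - 8*exp(2*n) + exp(n) + 42)^2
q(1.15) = -0.32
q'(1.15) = 6.30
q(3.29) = 0.00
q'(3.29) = -0.00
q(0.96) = 0.13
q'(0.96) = 0.86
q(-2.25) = 0.02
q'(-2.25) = 0.00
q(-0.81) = 0.02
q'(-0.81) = 0.00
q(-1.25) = 0.02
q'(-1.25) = 0.00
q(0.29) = 0.03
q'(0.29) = 0.02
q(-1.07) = 0.02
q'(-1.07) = 0.00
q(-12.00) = 0.02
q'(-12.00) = 0.00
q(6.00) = 0.00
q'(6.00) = 0.00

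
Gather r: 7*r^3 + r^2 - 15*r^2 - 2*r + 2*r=7*r^3 - 14*r^2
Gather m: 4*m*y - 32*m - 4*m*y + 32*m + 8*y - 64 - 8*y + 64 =0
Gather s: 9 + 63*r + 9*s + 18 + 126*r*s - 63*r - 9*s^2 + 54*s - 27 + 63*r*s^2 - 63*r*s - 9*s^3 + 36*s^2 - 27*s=-9*s^3 + s^2*(63*r + 27) + s*(63*r + 36)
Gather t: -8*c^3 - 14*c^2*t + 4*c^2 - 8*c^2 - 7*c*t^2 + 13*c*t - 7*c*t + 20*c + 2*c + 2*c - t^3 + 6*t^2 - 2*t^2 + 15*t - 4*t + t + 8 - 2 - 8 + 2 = -8*c^3 - 4*c^2 + 24*c - t^3 + t^2*(4 - 7*c) + t*(-14*c^2 + 6*c + 12)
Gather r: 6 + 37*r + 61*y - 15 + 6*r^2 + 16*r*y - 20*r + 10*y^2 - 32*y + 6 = 6*r^2 + r*(16*y + 17) + 10*y^2 + 29*y - 3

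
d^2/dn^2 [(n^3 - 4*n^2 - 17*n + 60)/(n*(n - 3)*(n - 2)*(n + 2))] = 2*(n^6 - 3*n^5 - 108*n^4 - 4*n^3 + 240*n^2 - 320)/(n^3*(n^6 - 12*n^4 + 48*n^2 - 64))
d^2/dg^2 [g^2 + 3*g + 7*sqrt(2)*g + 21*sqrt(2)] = 2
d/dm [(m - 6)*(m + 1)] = 2*m - 5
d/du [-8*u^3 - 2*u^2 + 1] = 4*u*(-6*u - 1)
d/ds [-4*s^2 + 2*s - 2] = 2 - 8*s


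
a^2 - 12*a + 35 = (a - 7)*(a - 5)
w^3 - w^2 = w^2*(w - 1)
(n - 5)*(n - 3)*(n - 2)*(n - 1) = n^4 - 11*n^3 + 41*n^2 - 61*n + 30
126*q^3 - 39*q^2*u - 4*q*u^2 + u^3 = (-7*q + u)*(-3*q + u)*(6*q + u)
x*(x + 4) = x^2 + 4*x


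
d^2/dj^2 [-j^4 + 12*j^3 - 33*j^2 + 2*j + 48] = -12*j^2 + 72*j - 66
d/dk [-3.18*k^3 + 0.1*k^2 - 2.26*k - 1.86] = -9.54*k^2 + 0.2*k - 2.26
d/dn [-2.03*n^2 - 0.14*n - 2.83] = -4.06*n - 0.14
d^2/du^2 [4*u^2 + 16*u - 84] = 8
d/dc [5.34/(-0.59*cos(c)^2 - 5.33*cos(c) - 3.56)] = -(6.3012*cos(c) + 28.4622)*sin(c)/(0.59*cos(c)^2 + 5.33*cos(c) + 3.56)^2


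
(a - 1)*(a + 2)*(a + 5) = a^3 + 6*a^2 + 3*a - 10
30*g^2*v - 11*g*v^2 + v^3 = v*(-6*g + v)*(-5*g + v)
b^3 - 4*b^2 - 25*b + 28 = (b - 7)*(b - 1)*(b + 4)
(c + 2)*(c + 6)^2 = c^3 + 14*c^2 + 60*c + 72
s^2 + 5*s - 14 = (s - 2)*(s + 7)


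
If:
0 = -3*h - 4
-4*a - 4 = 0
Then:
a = -1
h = -4/3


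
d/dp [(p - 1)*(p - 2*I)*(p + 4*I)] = 3*p^2 + p*(-2 + 4*I) + 8 - 2*I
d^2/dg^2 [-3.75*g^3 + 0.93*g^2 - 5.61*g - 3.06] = 1.86 - 22.5*g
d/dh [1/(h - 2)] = -1/(h - 2)^2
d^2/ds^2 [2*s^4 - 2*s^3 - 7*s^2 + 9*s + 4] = 24*s^2 - 12*s - 14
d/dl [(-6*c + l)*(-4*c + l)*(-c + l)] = 34*c^2 - 22*c*l + 3*l^2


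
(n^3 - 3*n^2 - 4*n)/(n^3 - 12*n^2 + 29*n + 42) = n*(n - 4)/(n^2 - 13*n + 42)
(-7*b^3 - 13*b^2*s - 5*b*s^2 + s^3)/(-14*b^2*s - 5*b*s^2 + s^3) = (b^2 + 2*b*s + s^2)/(s*(2*b + s))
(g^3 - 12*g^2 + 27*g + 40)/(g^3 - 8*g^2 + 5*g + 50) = (g^2 - 7*g - 8)/(g^2 - 3*g - 10)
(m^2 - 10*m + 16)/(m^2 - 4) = (m - 8)/(m + 2)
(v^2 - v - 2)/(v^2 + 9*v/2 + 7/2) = 2*(v - 2)/(2*v + 7)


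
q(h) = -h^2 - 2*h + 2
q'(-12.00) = 22.00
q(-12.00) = -118.00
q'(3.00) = -8.00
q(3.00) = -13.00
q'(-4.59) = 7.18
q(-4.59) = -9.89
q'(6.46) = -14.92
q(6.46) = -52.65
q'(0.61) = -3.22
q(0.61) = 0.41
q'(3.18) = -8.36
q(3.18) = -14.47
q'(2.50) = -7.00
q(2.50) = -9.25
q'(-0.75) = -0.50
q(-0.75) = 2.94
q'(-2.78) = 3.56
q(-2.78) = -0.17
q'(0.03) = -2.06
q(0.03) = 1.94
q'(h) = -2*h - 2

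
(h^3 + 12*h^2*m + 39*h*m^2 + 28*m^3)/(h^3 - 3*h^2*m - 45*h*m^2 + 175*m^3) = (h^2 + 5*h*m + 4*m^2)/(h^2 - 10*h*m + 25*m^2)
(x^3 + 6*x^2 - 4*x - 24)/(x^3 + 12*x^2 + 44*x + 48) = (x - 2)/(x + 4)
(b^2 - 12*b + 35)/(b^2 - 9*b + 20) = (b - 7)/(b - 4)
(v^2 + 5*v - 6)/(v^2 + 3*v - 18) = (v - 1)/(v - 3)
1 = 1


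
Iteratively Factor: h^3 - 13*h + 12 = (h - 1)*(h^2 + h - 12) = (h - 3)*(h - 1)*(h + 4)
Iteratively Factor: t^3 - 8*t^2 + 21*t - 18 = (t - 2)*(t^2 - 6*t + 9) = (t - 3)*(t - 2)*(t - 3)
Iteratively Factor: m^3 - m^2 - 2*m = (m)*(m^2 - m - 2) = m*(m - 2)*(m + 1)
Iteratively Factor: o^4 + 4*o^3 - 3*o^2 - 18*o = (o + 3)*(o^3 + o^2 - 6*o) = (o + 3)^2*(o^2 - 2*o) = (o - 2)*(o + 3)^2*(o)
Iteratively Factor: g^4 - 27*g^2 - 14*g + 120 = (g + 4)*(g^3 - 4*g^2 - 11*g + 30) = (g + 3)*(g + 4)*(g^2 - 7*g + 10) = (g - 5)*(g + 3)*(g + 4)*(g - 2)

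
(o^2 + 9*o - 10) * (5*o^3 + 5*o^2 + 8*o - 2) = 5*o^5 + 50*o^4 + 3*o^3 + 20*o^2 - 98*o + 20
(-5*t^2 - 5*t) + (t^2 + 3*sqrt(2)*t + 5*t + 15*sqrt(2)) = -4*t^2 + 3*sqrt(2)*t + 15*sqrt(2)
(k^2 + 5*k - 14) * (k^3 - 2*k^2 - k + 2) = k^5 + 3*k^4 - 25*k^3 + 25*k^2 + 24*k - 28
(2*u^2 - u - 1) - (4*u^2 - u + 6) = -2*u^2 - 7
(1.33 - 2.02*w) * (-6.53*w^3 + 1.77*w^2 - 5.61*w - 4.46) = 13.1906*w^4 - 12.2603*w^3 + 13.6863*w^2 + 1.5479*w - 5.9318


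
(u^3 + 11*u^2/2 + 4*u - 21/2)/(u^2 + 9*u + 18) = (2*u^2 + 5*u - 7)/(2*(u + 6))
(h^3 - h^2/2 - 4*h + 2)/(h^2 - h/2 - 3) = (2*h^2 + 3*h - 2)/(2*h + 3)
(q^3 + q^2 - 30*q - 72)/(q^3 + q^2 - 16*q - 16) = (q^2 - 3*q - 18)/(q^2 - 3*q - 4)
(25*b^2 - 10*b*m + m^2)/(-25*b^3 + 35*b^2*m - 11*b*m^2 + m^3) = -1/(b - m)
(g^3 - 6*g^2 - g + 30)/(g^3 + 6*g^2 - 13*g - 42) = (g - 5)/(g + 7)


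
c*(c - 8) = c^2 - 8*c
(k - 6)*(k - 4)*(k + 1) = k^3 - 9*k^2 + 14*k + 24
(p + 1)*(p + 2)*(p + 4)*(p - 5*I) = p^4 + 7*p^3 - 5*I*p^3 + 14*p^2 - 35*I*p^2 + 8*p - 70*I*p - 40*I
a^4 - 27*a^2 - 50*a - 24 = (a - 6)*(a + 1)^2*(a + 4)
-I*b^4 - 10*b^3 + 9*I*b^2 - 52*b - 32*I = (b - 8*I)*(b - 4*I)*(b + I)*(-I*b + 1)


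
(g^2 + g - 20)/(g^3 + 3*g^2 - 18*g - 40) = 1/(g + 2)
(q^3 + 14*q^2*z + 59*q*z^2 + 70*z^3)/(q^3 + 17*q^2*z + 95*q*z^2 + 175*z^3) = (q + 2*z)/(q + 5*z)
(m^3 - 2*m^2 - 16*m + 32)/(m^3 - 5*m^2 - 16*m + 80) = (m - 2)/(m - 5)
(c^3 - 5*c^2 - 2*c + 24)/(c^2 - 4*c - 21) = (-c^3 + 5*c^2 + 2*c - 24)/(-c^2 + 4*c + 21)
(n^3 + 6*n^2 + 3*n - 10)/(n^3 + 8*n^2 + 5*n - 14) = (n + 5)/(n + 7)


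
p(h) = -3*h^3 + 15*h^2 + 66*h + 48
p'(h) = -9*h^2 + 30*h + 66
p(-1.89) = -2.90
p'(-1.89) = -22.85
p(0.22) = 63.21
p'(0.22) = 72.16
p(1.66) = 185.17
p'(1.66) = 91.00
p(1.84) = 201.54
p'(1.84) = 90.73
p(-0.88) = 3.58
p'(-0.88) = 32.63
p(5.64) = 359.17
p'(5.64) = -51.09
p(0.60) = 92.35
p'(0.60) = 80.76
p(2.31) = 243.52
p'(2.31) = 87.28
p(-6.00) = 840.00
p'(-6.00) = -438.00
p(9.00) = -330.00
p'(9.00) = -393.00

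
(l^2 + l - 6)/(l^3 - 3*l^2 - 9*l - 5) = (-l^2 - l + 6)/(-l^3 + 3*l^2 + 9*l + 5)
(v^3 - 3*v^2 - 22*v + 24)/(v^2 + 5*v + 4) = (v^2 - 7*v + 6)/(v + 1)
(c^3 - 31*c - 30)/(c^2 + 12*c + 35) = (c^2 - 5*c - 6)/(c + 7)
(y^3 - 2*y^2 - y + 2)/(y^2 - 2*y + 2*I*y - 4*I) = (y^2 - 1)/(y + 2*I)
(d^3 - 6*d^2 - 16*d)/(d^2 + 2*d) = d - 8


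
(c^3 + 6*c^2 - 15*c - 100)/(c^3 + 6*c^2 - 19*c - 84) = (c^2 + 10*c + 25)/(c^2 + 10*c + 21)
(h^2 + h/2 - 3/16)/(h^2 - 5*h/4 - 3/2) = (h - 1/4)/(h - 2)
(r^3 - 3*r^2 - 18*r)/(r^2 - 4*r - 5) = r*(-r^2 + 3*r + 18)/(-r^2 + 4*r + 5)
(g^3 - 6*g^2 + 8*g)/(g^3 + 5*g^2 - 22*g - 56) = g*(g - 2)/(g^2 + 9*g + 14)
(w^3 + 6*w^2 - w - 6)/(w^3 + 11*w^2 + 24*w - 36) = (w + 1)/(w + 6)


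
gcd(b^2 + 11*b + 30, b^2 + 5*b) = b + 5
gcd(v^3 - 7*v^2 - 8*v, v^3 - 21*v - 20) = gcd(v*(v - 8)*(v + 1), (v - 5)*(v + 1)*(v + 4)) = v + 1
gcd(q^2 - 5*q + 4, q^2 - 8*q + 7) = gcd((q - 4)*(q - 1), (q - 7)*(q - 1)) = q - 1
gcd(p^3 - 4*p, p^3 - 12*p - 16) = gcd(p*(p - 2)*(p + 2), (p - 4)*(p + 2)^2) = p + 2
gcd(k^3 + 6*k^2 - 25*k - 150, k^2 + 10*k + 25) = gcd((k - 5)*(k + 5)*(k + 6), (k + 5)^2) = k + 5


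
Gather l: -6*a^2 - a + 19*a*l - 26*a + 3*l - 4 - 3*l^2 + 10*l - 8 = -6*a^2 - 27*a - 3*l^2 + l*(19*a + 13) - 12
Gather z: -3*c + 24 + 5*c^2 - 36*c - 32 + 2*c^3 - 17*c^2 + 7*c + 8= 2*c^3 - 12*c^2 - 32*c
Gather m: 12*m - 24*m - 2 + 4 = 2 - 12*m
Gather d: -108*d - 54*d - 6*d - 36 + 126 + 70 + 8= 168 - 168*d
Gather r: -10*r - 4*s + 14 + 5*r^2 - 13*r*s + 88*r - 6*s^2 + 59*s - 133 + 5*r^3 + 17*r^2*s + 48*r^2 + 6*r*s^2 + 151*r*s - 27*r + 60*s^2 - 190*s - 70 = 5*r^3 + r^2*(17*s + 53) + r*(6*s^2 + 138*s + 51) + 54*s^2 - 135*s - 189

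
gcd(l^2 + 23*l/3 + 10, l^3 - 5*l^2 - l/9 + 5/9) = 1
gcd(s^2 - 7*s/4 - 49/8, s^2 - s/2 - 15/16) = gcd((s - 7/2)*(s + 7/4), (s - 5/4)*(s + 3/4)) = 1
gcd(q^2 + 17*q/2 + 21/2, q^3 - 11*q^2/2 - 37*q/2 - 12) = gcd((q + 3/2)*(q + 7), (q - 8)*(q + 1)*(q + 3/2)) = q + 3/2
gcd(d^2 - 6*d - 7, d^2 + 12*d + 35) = 1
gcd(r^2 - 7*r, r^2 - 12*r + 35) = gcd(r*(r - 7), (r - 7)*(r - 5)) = r - 7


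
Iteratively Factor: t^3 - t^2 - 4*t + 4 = (t - 2)*(t^2 + t - 2) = (t - 2)*(t + 2)*(t - 1)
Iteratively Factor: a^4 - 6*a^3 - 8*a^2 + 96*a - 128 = (a - 2)*(a^3 - 4*a^2 - 16*a + 64) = (a - 4)*(a - 2)*(a^2 - 16) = (a - 4)*(a - 2)*(a + 4)*(a - 4)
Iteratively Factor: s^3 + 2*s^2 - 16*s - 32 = (s + 4)*(s^2 - 2*s - 8) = (s - 4)*(s + 4)*(s + 2)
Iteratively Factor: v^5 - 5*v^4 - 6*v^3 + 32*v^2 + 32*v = (v + 1)*(v^4 - 6*v^3 + 32*v) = v*(v + 1)*(v^3 - 6*v^2 + 32) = v*(v - 4)*(v + 1)*(v^2 - 2*v - 8) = v*(v - 4)^2*(v + 1)*(v + 2)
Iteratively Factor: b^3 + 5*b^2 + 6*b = (b + 3)*(b^2 + 2*b) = (b + 2)*(b + 3)*(b)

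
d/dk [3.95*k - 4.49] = 3.95000000000000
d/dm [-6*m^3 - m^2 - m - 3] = -18*m^2 - 2*m - 1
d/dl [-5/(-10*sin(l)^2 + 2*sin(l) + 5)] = 10*(1 - 10*sin(l))*cos(l)/(2*sin(l) + 5*cos(2*l))^2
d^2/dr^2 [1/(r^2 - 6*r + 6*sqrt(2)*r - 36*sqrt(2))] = 2*(-r^2 - 6*sqrt(2)*r + 6*r + 4*(r - 3 + 3*sqrt(2))^2 + 36*sqrt(2))/(r^2 - 6*r + 6*sqrt(2)*r - 36*sqrt(2))^3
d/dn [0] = 0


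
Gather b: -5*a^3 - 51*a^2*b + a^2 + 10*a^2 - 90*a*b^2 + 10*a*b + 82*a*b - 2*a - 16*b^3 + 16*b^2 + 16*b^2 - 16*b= -5*a^3 + 11*a^2 - 2*a - 16*b^3 + b^2*(32 - 90*a) + b*(-51*a^2 + 92*a - 16)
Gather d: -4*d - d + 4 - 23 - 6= -5*d - 25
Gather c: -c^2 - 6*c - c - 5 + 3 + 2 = -c^2 - 7*c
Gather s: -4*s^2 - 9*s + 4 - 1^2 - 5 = -4*s^2 - 9*s - 2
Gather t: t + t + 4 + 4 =2*t + 8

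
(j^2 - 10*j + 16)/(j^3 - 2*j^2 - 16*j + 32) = (j - 8)/(j^2 - 16)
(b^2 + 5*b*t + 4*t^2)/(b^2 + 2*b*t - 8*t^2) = (-b - t)/(-b + 2*t)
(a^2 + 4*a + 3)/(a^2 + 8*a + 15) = (a + 1)/(a + 5)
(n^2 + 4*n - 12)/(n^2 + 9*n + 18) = (n - 2)/(n + 3)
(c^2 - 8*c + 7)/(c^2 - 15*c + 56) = (c - 1)/(c - 8)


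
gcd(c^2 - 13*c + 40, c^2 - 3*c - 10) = c - 5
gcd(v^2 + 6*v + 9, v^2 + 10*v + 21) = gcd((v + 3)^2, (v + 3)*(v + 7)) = v + 3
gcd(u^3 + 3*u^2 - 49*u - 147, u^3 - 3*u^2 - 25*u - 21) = u^2 - 4*u - 21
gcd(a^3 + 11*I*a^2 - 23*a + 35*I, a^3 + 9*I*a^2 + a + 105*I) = a^2 + 12*I*a - 35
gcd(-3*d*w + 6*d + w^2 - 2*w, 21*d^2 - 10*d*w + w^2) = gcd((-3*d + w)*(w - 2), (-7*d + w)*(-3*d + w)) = -3*d + w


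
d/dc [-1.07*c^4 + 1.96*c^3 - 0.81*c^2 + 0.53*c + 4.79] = -4.28*c^3 + 5.88*c^2 - 1.62*c + 0.53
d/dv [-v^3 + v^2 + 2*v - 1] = -3*v^2 + 2*v + 2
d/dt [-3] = 0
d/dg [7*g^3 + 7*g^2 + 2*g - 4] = 21*g^2 + 14*g + 2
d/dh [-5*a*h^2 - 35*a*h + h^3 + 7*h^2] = -10*a*h - 35*a + 3*h^2 + 14*h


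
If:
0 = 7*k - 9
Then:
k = 9/7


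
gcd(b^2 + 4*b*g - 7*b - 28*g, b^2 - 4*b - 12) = 1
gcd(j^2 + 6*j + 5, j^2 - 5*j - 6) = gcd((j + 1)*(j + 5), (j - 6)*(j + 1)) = j + 1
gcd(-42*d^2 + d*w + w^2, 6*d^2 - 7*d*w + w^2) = -6*d + w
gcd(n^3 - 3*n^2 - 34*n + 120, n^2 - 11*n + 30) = n - 5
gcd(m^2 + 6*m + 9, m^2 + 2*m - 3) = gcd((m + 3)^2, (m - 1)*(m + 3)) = m + 3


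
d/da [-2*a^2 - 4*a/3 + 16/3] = -4*a - 4/3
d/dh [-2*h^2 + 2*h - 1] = 2 - 4*h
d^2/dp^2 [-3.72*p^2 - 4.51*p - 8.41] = -7.44000000000000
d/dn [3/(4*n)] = -3/(4*n^2)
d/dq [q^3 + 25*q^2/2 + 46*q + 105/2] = 3*q^2 + 25*q + 46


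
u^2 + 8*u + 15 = (u + 3)*(u + 5)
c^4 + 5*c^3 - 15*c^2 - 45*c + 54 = (c - 3)*(c - 1)*(c + 3)*(c + 6)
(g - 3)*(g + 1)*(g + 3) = g^3 + g^2 - 9*g - 9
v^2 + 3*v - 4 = (v - 1)*(v + 4)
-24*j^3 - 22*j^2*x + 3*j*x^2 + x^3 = (-4*j + x)*(j + x)*(6*j + x)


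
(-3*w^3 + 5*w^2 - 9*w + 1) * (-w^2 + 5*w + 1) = 3*w^5 - 20*w^4 + 31*w^3 - 41*w^2 - 4*w + 1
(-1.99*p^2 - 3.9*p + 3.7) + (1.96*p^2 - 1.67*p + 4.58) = -0.03*p^2 - 5.57*p + 8.28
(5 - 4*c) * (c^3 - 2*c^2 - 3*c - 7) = -4*c^4 + 13*c^3 + 2*c^2 + 13*c - 35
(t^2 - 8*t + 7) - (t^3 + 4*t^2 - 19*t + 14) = -t^3 - 3*t^2 + 11*t - 7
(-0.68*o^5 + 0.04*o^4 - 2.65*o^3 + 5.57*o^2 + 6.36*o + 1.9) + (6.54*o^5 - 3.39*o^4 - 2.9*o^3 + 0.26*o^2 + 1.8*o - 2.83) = 5.86*o^5 - 3.35*o^4 - 5.55*o^3 + 5.83*o^2 + 8.16*o - 0.93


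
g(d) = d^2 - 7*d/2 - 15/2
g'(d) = 2*d - 7/2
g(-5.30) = 39.14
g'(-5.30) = -14.10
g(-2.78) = 9.96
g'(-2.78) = -9.06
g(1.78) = -10.56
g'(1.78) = 0.06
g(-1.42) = -0.51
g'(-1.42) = -6.34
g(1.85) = -10.55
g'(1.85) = 0.20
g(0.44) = -8.85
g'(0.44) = -2.62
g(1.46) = -10.48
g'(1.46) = -0.58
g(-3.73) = 19.47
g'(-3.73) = -10.96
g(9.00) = 42.00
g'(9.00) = 14.50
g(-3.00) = 12.00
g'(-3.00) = -9.50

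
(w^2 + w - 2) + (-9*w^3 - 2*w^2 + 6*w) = -9*w^3 - w^2 + 7*w - 2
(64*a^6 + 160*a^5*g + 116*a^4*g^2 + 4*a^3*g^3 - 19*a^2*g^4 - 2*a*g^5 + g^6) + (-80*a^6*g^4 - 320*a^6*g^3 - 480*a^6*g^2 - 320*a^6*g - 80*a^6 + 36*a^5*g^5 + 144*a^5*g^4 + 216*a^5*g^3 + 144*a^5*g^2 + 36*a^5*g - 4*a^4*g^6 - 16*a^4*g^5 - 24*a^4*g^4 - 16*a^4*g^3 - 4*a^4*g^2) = -80*a^6*g^4 - 320*a^6*g^3 - 480*a^6*g^2 - 320*a^6*g - 16*a^6 + 36*a^5*g^5 + 144*a^5*g^4 + 216*a^5*g^3 + 144*a^5*g^2 + 196*a^5*g - 4*a^4*g^6 - 16*a^4*g^5 - 24*a^4*g^4 - 16*a^4*g^3 + 112*a^4*g^2 + 4*a^3*g^3 - 19*a^2*g^4 - 2*a*g^5 + g^6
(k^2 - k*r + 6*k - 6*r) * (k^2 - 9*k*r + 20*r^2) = k^4 - 10*k^3*r + 6*k^3 + 29*k^2*r^2 - 60*k^2*r - 20*k*r^3 + 174*k*r^2 - 120*r^3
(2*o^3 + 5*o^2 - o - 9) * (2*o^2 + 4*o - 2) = 4*o^5 + 18*o^4 + 14*o^3 - 32*o^2 - 34*o + 18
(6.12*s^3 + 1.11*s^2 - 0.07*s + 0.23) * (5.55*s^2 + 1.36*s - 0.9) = 33.966*s^5 + 14.4837*s^4 - 4.3869*s^3 + 0.1823*s^2 + 0.3758*s - 0.207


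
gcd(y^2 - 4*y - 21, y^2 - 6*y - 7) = y - 7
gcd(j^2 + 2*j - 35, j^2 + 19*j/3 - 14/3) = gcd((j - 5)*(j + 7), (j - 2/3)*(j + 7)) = j + 7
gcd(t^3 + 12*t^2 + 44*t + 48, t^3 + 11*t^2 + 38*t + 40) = t^2 + 6*t + 8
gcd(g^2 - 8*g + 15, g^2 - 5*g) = g - 5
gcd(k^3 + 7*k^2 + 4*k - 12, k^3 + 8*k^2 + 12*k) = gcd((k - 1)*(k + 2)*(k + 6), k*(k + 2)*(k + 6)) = k^2 + 8*k + 12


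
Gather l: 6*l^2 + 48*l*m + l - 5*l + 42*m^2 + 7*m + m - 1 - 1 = 6*l^2 + l*(48*m - 4) + 42*m^2 + 8*m - 2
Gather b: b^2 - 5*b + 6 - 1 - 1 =b^2 - 5*b + 4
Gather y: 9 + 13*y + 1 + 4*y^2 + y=4*y^2 + 14*y + 10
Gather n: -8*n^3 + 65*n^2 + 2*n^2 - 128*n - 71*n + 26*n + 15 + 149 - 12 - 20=-8*n^3 + 67*n^2 - 173*n + 132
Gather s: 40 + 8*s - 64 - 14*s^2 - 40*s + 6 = -14*s^2 - 32*s - 18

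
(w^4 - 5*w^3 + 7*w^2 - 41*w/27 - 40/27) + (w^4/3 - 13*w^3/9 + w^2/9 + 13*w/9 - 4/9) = 4*w^4/3 - 58*w^3/9 + 64*w^2/9 - 2*w/27 - 52/27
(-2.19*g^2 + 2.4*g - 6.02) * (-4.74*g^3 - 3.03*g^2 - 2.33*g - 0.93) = 10.3806*g^5 - 4.7403*g^4 + 26.3655*g^3 + 14.6853*g^2 + 11.7946*g + 5.5986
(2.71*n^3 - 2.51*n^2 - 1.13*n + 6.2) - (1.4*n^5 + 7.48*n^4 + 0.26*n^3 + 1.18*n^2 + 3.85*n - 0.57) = -1.4*n^5 - 7.48*n^4 + 2.45*n^3 - 3.69*n^2 - 4.98*n + 6.77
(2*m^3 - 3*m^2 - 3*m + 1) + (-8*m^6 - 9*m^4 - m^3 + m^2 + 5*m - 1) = -8*m^6 - 9*m^4 + m^3 - 2*m^2 + 2*m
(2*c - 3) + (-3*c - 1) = -c - 4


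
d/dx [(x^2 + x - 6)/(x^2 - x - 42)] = 2*(-x^2 - 36*x - 24)/(x^4 - 2*x^3 - 83*x^2 + 84*x + 1764)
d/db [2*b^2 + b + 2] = 4*b + 1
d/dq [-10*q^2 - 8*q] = -20*q - 8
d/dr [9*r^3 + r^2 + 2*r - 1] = 27*r^2 + 2*r + 2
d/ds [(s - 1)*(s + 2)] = 2*s + 1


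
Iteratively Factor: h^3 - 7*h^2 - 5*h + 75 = (h - 5)*(h^2 - 2*h - 15) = (h - 5)^2*(h + 3)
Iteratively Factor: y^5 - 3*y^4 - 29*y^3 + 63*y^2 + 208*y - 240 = (y - 4)*(y^4 + y^3 - 25*y^2 - 37*y + 60) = (y - 5)*(y - 4)*(y^3 + 6*y^2 + 5*y - 12) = (y - 5)*(y - 4)*(y + 4)*(y^2 + 2*y - 3) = (y - 5)*(y - 4)*(y - 1)*(y + 4)*(y + 3)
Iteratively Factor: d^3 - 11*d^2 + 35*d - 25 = (d - 5)*(d^2 - 6*d + 5) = (d - 5)*(d - 1)*(d - 5)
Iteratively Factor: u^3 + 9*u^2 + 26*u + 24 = (u + 4)*(u^2 + 5*u + 6) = (u + 2)*(u + 4)*(u + 3)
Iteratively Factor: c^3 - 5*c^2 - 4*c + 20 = (c + 2)*(c^2 - 7*c + 10) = (c - 5)*(c + 2)*(c - 2)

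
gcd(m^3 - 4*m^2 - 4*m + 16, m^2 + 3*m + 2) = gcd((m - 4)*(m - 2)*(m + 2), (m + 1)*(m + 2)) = m + 2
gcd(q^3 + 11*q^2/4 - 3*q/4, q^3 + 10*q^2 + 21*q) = q^2 + 3*q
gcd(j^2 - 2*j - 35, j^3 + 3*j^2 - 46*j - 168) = j - 7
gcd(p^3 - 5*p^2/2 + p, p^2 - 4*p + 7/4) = p - 1/2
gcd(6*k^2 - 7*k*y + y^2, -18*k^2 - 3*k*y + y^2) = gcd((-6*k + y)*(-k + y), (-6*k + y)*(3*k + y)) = -6*k + y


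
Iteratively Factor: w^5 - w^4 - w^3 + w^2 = (w - 1)*(w^4 - w^2) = w*(w - 1)*(w^3 - w) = w*(w - 1)*(w + 1)*(w^2 - w) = w^2*(w - 1)*(w + 1)*(w - 1)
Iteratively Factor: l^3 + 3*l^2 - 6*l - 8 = (l - 2)*(l^2 + 5*l + 4) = (l - 2)*(l + 1)*(l + 4)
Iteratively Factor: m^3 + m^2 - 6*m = (m - 2)*(m^2 + 3*m) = (m - 2)*(m + 3)*(m)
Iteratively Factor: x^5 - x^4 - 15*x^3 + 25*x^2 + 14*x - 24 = (x - 1)*(x^4 - 15*x^2 + 10*x + 24) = (x - 2)*(x - 1)*(x^3 + 2*x^2 - 11*x - 12) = (x - 2)*(x - 1)*(x + 1)*(x^2 + x - 12) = (x - 2)*(x - 1)*(x + 1)*(x + 4)*(x - 3)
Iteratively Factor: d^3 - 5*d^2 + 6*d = (d - 3)*(d^2 - 2*d) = d*(d - 3)*(d - 2)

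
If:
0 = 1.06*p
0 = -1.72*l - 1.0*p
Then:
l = 0.00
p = 0.00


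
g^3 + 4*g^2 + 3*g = g*(g + 1)*(g + 3)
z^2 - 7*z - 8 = (z - 8)*(z + 1)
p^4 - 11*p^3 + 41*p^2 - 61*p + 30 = (p - 5)*(p - 3)*(p - 2)*(p - 1)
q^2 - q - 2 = (q - 2)*(q + 1)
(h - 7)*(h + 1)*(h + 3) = h^3 - 3*h^2 - 25*h - 21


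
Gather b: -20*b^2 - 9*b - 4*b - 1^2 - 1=-20*b^2 - 13*b - 2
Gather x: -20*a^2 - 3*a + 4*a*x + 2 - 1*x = -20*a^2 - 3*a + x*(4*a - 1) + 2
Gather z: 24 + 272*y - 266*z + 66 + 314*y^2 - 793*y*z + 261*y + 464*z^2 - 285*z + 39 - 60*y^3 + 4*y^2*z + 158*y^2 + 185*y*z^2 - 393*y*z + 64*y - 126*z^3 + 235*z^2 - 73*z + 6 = -60*y^3 + 472*y^2 + 597*y - 126*z^3 + z^2*(185*y + 699) + z*(4*y^2 - 1186*y - 624) + 135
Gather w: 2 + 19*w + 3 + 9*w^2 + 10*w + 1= 9*w^2 + 29*w + 6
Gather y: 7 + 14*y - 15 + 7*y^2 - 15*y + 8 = 7*y^2 - y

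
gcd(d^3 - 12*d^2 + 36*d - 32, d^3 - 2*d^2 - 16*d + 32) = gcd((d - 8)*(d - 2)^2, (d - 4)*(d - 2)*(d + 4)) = d - 2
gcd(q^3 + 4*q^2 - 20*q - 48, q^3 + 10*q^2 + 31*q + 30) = q + 2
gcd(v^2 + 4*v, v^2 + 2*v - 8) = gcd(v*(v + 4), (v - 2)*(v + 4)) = v + 4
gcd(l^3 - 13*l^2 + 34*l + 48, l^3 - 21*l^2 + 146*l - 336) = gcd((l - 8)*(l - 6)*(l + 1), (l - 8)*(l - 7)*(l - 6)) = l^2 - 14*l + 48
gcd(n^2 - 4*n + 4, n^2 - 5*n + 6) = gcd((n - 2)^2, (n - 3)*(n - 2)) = n - 2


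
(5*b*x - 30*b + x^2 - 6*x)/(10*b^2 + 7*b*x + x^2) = (x - 6)/(2*b + x)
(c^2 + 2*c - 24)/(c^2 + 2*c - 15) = (c^2 + 2*c - 24)/(c^2 + 2*c - 15)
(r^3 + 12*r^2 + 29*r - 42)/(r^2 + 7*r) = r + 5 - 6/r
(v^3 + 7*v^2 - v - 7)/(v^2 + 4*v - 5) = (v^2 + 8*v + 7)/(v + 5)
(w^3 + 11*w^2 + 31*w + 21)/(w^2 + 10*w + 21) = w + 1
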